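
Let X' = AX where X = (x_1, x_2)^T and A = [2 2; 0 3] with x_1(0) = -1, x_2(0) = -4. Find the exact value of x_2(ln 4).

-256

A = [[2,2],[0,3]]; eigenvalues λ = 3, 2.
Eigenvectors: (2,1) for λ=3, (-1,0) for λ=2.
From the initial condition, c_1 = -4, c_2 = -7.
x_2(ln 4) = (-4)(4^3)(1) + (-7)(4^2)(0) = -256.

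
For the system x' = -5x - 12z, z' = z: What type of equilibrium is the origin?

saddle

A = [[-5,-12],[0,1]]; det(A-λI) = λ^2 + 4λ - 5.
λ = 1, -5: opposite signs.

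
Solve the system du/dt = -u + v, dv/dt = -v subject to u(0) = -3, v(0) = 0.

u(t) = -3e^(-t), v(t) = 0

Coefficient matrix A = [[-1, 1], [0, -1]].
Characteristic polynomial det(A - λI) = λ^2 + 2λ + 1 = 0.
Single eigenvalue λ = -1 with algebraic multiplicity 2.
Eigenvector v = (1,0); generalized eigenvector w with (A-λI)w=v is (-3,1).
General solution: e^(-t)[c_1·v + c_2·(t·v + w)].
Applying u(0)=-3, v(0)=0 gives c_1=-3, c_2=0.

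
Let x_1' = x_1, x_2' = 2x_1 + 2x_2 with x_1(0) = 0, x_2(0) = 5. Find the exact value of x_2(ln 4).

A = [[1,0],[2,2]]; eigenvalues λ = 1, 2.
Eigenvectors: (1,-2) for λ=1, (0,1) for λ=2.
From the initial condition, c_1 = 0, c_2 = 5.
x_2(ln 4) = (0)(4^1)(-2) + (5)(4^2)(1) = 80.

80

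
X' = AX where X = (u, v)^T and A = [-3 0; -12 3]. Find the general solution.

u(t) = c_2e^(-3t), v(t) = c_1e^(3t) + 2c_2e^(-3t)

Coefficient matrix A = [[-3, 0], [-12, 3]].
Characteristic polynomial det(A - λI) = λ^2 - 9 = 0.
Eigenvalues λ = 3, -3.
For λ=3: (A-λI) row 1 is [-6, 0], so an eigenvector is (0, 1).
For λ=-3: (A-λI) row 2 is [-12, 6], so an eigenvector is (1, 2).
General solution: c_1e^(3t)(0,1) + c_2e^(-3t)(1,2).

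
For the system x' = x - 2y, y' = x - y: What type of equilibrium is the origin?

center

A = [[1,-2],[1,-1]]; det(A-λI) = λ^2 + 1.
λ = 0 ± i: zero real part.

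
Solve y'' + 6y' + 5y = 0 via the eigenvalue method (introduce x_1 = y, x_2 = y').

y(t) = K_1e^(-t) + K_2e^(-5t)

Let x_1 = y, x_2 = y'. Then x_1' = x_2 and x_2' = -5x_1 - 6x_2.
A = [[0,1],[-5,-6]]; det(A-λI) = λ^2 + 6λ + 5.
Eigenvalues λ = -1, -5 with eigenvectors (1,-1), (1,-5).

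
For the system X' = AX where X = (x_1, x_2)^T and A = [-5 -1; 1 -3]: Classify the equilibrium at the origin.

A = [[-5,-1],[1,-3]]; det(A-λI) = λ^2 + 8λ + 16.
repeated λ = -4 with a single eigenvector.

stable improper node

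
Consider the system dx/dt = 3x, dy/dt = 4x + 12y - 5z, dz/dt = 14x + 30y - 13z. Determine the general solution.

Coefficient matrix A = [[3, 0, 0], [4, 12, -5], [14, 30, -13]].
det(A - λI) = 0 gives eigenvalues λ = 3, -3, 2.
For λ=3: eigenvector (1,-1,-1).
For λ=-3: eigenvector (0,1,3).
For λ=2: eigenvector (0,-1,-2).
General solution: c_1e^(3t)(1,-1,-1) + c_2e^(-3t)(0,1,3) + c_3e^(2t)(0,-1,-2).

x(t) = c_1e^(3t), y(t) = -c_1e^(3t) + c_2e^(-3t) - c_3e^(2t), z(t) = -c_1e^(3t) + 3c_2e^(-3t) - 2c_3e^(2t)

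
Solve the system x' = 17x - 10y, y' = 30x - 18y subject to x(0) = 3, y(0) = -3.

Coefficient matrix A = [[17, -10], [30, -18]].
Characteristic polynomial det(A - λI) = λ^2 + λ - 6 = 0.
Eigenvalues λ = -3, 2.
For λ=-3: (A-λI) row 1 is [20, -10], so an eigenvector is (-1, -2).
For λ=2: (A-λI) row 1 is [15, -10], so an eigenvector is (2, 3).
General solution: c_1e^(-3t)(-1,-2) + c_2e^(2t)(2,3).
Applying x(0)=3, y(0)=-3 gives c_1=15, c_2=9.

x(t) = 18e^(2t) - 15e^(-3t), y(t) = 27e^(2t) - 30e^(-3t)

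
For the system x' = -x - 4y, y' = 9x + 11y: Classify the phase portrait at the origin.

unstable improper node

A = [[-1,-4],[9,11]]; det(A-λI) = λ^2 - 10λ + 25.
repeated λ = 5 with a single eigenvector.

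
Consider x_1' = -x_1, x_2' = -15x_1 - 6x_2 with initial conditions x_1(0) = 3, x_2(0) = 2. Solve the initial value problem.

x_1(t) = 3e^(-t), x_2(t) = -9e^(-t) + 11e^(-6t)

Coefficient matrix A = [[-1, 0], [-15, -6]].
Characteristic polynomial det(A - λI) = λ^2 + 7λ + 6 = 0.
Eigenvalues λ = -1, -6.
For λ=-1: (A-λI) row 2 is [-15, -5], so an eigenvector is (-1, 3).
For λ=-6: (A-λI) row 1 is [5, 0], so an eigenvector is (0, 1).
General solution: C_1e^(-t)(-1,3) + C_2e^(-6t)(0,1).
Applying x_1(0)=3, x_2(0)=2 gives C_1=-3, C_2=11.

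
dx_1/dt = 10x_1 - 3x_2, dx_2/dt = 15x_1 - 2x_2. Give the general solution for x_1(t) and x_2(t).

x_1(t) = C_1e^(4t)sin(3t) - C_2e^(4t)cos(3t), x_2(t) = 2C_1e^(4t)sin(3t) - C_1e^(4t)cos(3t) - C_2e^(4t)sin(3t) - 2C_2e^(4t)cos(3t)

Coefficient matrix A = [[10, -3], [15, -2]].
Characteristic polynomial det(A - λI) = λ^2 - 8λ + 25 = 0.
Eigenvalues λ = 4 ± 3i (complex conjugate pair).
For λ=4+3i: an eigenvector is (0,-1) - i(1,2) = (0 - i, -1 - 2i).
A real fundamental pair from Re and Im of e^((4+3i)t)v: X_1 = e^(4t)(cos(3t)·(0,-1) + sin(3t)·(1,2)), X_2 = e^(4t)(sin(3t)·(0,-1) - cos(3t)·(1,2)).
General solution: C_1X_1 + C_2X_2.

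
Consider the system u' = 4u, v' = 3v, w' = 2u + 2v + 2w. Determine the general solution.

u(t) = K_1e^(4t), v(t) = K_3e^(3t), w(t) = K_1e^(4t) + K_2e^(2t) + 2K_3e^(3t)

Coefficient matrix A = [[4, 0, 0], [0, 3, 0], [2, 2, 2]].
det(A - λI) = 0 gives eigenvalues λ = 4, 2, 3.
For λ=4: eigenvector (1,0,1).
For λ=2: eigenvector (0,0,1).
For λ=3: eigenvector (0,1,2).
General solution: K_1e^(4t)(1,0,1) + K_2e^(2t)(0,0,1) + K_3e^(3t)(0,1,2).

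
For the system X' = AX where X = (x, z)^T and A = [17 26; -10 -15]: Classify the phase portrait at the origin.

unstable spiral

A = [[17,26],[-10,-15]]; det(A-λI) = λ^2 - 2λ + 5.
λ = 1 ± 2i: positive real part.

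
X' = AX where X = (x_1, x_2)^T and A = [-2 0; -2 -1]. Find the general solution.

x_1(t) = -C_2e^(-2t), x_2(t) = -C_1e^(-t) - 2C_2e^(-2t)

Coefficient matrix A = [[-2, 0], [-2, -1]].
Characteristic polynomial det(A - λI) = λ^2 + 3λ + 2 = 0.
Eigenvalues λ = -1, -2.
For λ=-1: (A-λI) row 1 is [-1, 0], so an eigenvector is (0, -1).
For λ=-2: (A-λI) row 2 is [-2, 1], so an eigenvector is (-1, -2).
General solution: C_1e^(-t)(0,-1) + C_2e^(-2t)(-1,-2).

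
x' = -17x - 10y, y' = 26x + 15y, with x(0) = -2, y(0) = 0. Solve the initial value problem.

Coefficient matrix A = [[-17, -10], [26, 15]].
Characteristic polynomial det(A - λI) = λ^2 + 2λ + 5 = 0.
Eigenvalues λ = -1 ± 2i (complex conjugate pair).
For λ=-1+2i: an eigenvector is (2,-3) - i(-1,2) = (2 + i, -3 - 2i).
A real fundamental pair from Re and Im of e^((-1+2i)t)v: X_1 = e^(-t)(cos(2t)·(2,-3) + sin(2t)·(-1,2)), X_2 = e^(-t)(sin(2t)·(2,-3) - cos(2t)·(-1,2)).
General solution: K_1X_1 + K_2X_2.
Applying x(0)=-2, y(0)=0 gives K_1=-4, K_2=6.

x(t) = 16e^(-t)sin(2t) - 2e^(-t)cos(2t), y(t) = -26e^(-t)sin(2t)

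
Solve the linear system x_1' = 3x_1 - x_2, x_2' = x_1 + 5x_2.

Coefficient matrix A = [[3, -1], [1, 5]].
Characteristic polynomial det(A - λI) = λ^2 - 8λ + 16 = 0.
Single eigenvalue λ = 4 with algebraic multiplicity 2.
Eigenvector v = (-1,1); generalized eigenvector w with (A-λI)w=v is (-2,3).
General solution: e^(4t)[K_1·v + K_2·(t·v + w)].

x_1(t) = -K_1e^(4t) - K_2te^(4t) - 2K_2e^(4t), x_2(t) = K_1e^(4t) + K_2te^(4t) + 3K_2e^(4t)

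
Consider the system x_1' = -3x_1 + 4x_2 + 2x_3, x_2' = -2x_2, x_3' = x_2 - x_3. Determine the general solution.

x_1(t) = K_1e^(-t) + 2K_2e^(-2t) + K_3e^(-3t), x_2(t) = K_2e^(-2t), x_3(t) = K_1e^(-t) - K_2e^(-2t)

Coefficient matrix A = [[-3, 4, 2], [0, -2, 0], [0, 1, -1]].
det(A - λI) = 0 gives eigenvalues λ = -1, -2, -3.
For λ=-1: eigenvector (1,0,1).
For λ=-2: eigenvector (2,1,-1).
For λ=-3: eigenvector (1,0,0).
General solution: K_1e^(-t)(1,0,1) + K_2e^(-2t)(2,1,-1) + K_3e^(-3t)(1,0,0).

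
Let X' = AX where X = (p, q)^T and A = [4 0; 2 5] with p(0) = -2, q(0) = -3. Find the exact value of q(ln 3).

A = [[4,0],[2,5]]; eigenvalues λ = 5, 4.
Eigenvectors: (0,1) for λ=5, (1,-2) for λ=4.
From the initial condition, c_1 = -7, c_2 = -2.
q(ln 3) = (-7)(3^5)(1) + (-2)(3^4)(-2) = -1377.

-1377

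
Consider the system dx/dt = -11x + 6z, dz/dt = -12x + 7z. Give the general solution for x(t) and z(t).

x(t) = c_1e^(t) - c_2e^(-5t), z(t) = 2c_1e^(t) - c_2e^(-5t)

Coefficient matrix A = [[-11, 6], [-12, 7]].
Characteristic polynomial det(A - λI) = λ^2 + 4λ - 5 = 0.
Eigenvalues λ = 1, -5.
For λ=1: (A-λI) row 1 is [-12, 6], so an eigenvector is (1, 2).
For λ=-5: (A-λI) row 1 is [-6, 6], so an eigenvector is (-1, -1).
General solution: c_1e^(t)(1,2) + c_2e^(-5t)(-1,-1).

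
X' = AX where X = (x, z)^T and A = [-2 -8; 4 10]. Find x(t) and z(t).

x(t) = c_1e^(6t) + 2c_2e^(2t), z(t) = -c_1e^(6t) - c_2e^(2t)

Coefficient matrix A = [[-2, -8], [4, 10]].
Characteristic polynomial det(A - λI) = λ^2 - 8λ + 12 = 0.
Eigenvalues λ = 6, 2.
For λ=6: (A-λI) row 1 is [-8, -8], so an eigenvector is (1, -1).
For λ=2: (A-λI) row 1 is [-4, -8], so an eigenvector is (2, -1).
General solution: c_1e^(6t)(1,-1) + c_2e^(2t)(2,-1).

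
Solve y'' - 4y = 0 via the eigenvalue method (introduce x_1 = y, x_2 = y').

Let x_1 = y, x_2 = y'. Then x_1' = x_2 and x_2' = 4x_1.
A = [[0,1],[4,0]]; det(A-λI) = λ^2 - 4.
Eigenvalues λ = 2, -2 with eigenvectors (1,2), (1,-2).

y(t) = K_1e^(2t) + K_2e^(-2t)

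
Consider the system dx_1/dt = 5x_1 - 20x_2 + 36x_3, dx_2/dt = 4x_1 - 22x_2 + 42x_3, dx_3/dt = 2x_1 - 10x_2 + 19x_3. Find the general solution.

Coefficient matrix A = [[5, -20, 36], [4, -22, 42], [2, -10, 19]].
det(A - λI) = 0 gives eigenvalues λ = 3, 1, -2.
For λ=3: eigenvector (2,2,1).
For λ=1: eigenvector (1,2,1).
For λ=-2: eigenvector (4,5,2).
General solution: c_1e^(3t)(2,2,1) + c_2e^(t)(1,2,1) + c_3e^(-2t)(4,5,2).

x_1(t) = 2c_1e^(3t) + c_2e^(t) + 4c_3e^(-2t), x_2(t) = 2c_1e^(3t) + 2c_2e^(t) + 5c_3e^(-2t), x_3(t) = c_1e^(3t) + c_2e^(t) + 2c_3e^(-2t)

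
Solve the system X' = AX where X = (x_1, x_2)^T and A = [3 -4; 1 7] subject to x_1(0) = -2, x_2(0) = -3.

Coefficient matrix A = [[3, -4], [1, 7]].
Characteristic polynomial det(A - λI) = λ^2 - 10λ + 25 = 0.
Single eigenvalue λ = 5 with algebraic multiplicity 2.
Eigenvector v = (-2,1); generalized eigenvector w with (A-λI)w=v is (1,0).
General solution: e^(5t)[c_1·v + c_2·(t·v + w)].
Applying x_1(0)=-2, x_2(0)=-3 gives c_1=-3, c_2=-8.

x_1(t) = 16te^(5t) - 2e^(5t), x_2(t) = -8te^(5t) - 3e^(5t)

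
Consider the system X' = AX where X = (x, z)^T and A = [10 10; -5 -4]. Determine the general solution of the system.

Coefficient matrix A = [[10, 10], [-5, -4]].
Characteristic polynomial det(A - λI) = λ^2 - 6λ + 10 = 0.
Eigenvalues λ = 3 ± i (complex conjugate pair).
For λ=3+i: an eigenvector is (-1,1) - i(3,-2) = (-1 - 3i, 1 + 2i).
A real fundamental pair from Re and Im of e^((3+i)t)v: X_1 = e^(3t)(cos(t)·(-1,1) + sin(t)·(3,-2)), X_2 = e^(3t)(sin(t)·(-1,1) - cos(t)·(3,-2)).
General solution: K_1X_1 + K_2X_2.

x(t) = 3K_1e^(3t)sin(t) - K_1e^(3t)cos(t) - K_2e^(3t)sin(t) - 3K_2e^(3t)cos(t), z(t) = -2K_1e^(3t)sin(t) + K_1e^(3t)cos(t) + K_2e^(3t)sin(t) + 2K_2e^(3t)cos(t)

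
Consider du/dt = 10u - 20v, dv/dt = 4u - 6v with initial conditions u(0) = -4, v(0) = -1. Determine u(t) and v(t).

u(t) = -3e^(2t)sin(4t) - 4e^(2t)cos(4t), v(t) = -2e^(2t)sin(4t) - e^(2t)cos(4t)

Coefficient matrix A = [[10, -20], [4, -6]].
Characteristic polynomial det(A - λI) = λ^2 - 4λ + 20 = 0.
Eigenvalues λ = 2 ± 4i (complex conjugate pair).
For λ=2+4i: an eigenvector is (1,0) - i(2,1) = (1 - 2i, 0 - i).
A real fundamental pair from Re and Im of e^((2+4i)t)v: X_1 = e^(2t)(cos(4t)·(1,0) + sin(4t)·(2,1)), X_2 = e^(2t)(sin(4t)·(1,0) - cos(4t)·(2,1)).
General solution: K_1X_1 + K_2X_2.
Applying u(0)=-4, v(0)=-1 gives K_1=-2, K_2=1.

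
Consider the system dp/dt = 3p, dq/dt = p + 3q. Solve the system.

Coefficient matrix A = [[3, 0], [1, 3]].
Characteristic polynomial det(A - λI) = λ^2 - 6λ + 9 = 0.
Single eigenvalue λ = 3 with algebraic multiplicity 2.
Eigenvector v = (0,1); generalized eigenvector w with (A-λI)w=v is (1,3).
General solution: e^(3t)[C_1·v + C_2·(t·v + w)].

p(t) = C_2e^(3t), q(t) = C_1e^(3t) + C_2te^(3t) + 3C_2e^(3t)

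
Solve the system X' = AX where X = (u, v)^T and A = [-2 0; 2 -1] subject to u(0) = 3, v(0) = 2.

Coefficient matrix A = [[-2, 0], [2, -1]].
Characteristic polynomial det(A - λI) = λ^2 + 3λ + 2 = 0.
Eigenvalues λ = -1, -2.
For λ=-1: (A-λI) row 1 is [-1, 0], so an eigenvector is (0, -1).
For λ=-2: (A-λI) row 2 is [2, 1], so an eigenvector is (1, -2).
General solution: c_1e^(-t)(0,-1) + c_2e^(-2t)(1,-2).
Applying u(0)=3, v(0)=2 gives c_1=-8, c_2=3.

u(t) = 3e^(-2t), v(t) = 8e^(-t) - 6e^(-2t)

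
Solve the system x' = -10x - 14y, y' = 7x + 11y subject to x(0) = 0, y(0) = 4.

Coefficient matrix A = [[-10, -14], [7, 11]].
Characteristic polynomial det(A - λI) = λ^2 - λ - 12 = 0.
Eigenvalues λ = 4, -3.
For λ=4: (A-λI) row 1 is [-14, -14], so an eigenvector is (1, -1).
For λ=-3: (A-λI) row 1 is [-7, -14], so an eigenvector is (2, -1).
General solution: c_1e^(4t)(1,-1) + c_2e^(-3t)(2,-1).
Applying x(0)=0, y(0)=4 gives c_1=-8, c_2=4.

x(t) = -8e^(4t) + 8e^(-3t), y(t) = 8e^(4t) - 4e^(-3t)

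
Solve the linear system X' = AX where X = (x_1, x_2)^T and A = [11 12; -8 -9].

Coefficient matrix A = [[11, 12], [-8, -9]].
Characteristic polynomial det(A - λI) = λ^2 - 2λ - 3 = 0.
Eigenvalues λ = -1, 3.
For λ=-1: (A-λI) row 1 is [12, 12], so an eigenvector is (-1, 1).
For λ=3: (A-λI) row 1 is [8, 12], so an eigenvector is (-3, 2).
General solution: c_1e^(-t)(-1,1) + c_2e^(3t)(-3,2).

x_1(t) = -c_1e^(-t) - 3c_2e^(3t), x_2(t) = c_1e^(-t) + 2c_2e^(3t)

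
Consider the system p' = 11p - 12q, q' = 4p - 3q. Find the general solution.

p(t) = 3C_1e^(3t) + 2C_2e^(5t), q(t) = 2C_1e^(3t) + C_2e^(5t)

Coefficient matrix A = [[11, -12], [4, -3]].
Characteristic polynomial det(A - λI) = λ^2 - 8λ + 15 = 0.
Eigenvalues λ = 3, 5.
For λ=3: (A-λI) row 1 is [8, -12], so an eigenvector is (3, 2).
For λ=5: (A-λI) row 1 is [6, -12], so an eigenvector is (2, 1).
General solution: C_1e^(3t)(3,2) + C_2e^(5t)(2,1).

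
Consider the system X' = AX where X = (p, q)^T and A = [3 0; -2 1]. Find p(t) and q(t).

p(t) = K_1e^(3t), q(t) = -K_1e^(3t) + K_2e^(t)

Coefficient matrix A = [[3, 0], [-2, 1]].
Characteristic polynomial det(A - λI) = λ^2 - 4λ + 3 = 0.
Eigenvalues λ = 3, 1.
For λ=3: (A-λI) row 2 is [-2, -2], so an eigenvector is (1, -1).
For λ=1: (A-λI) row 1 is [2, 0], so an eigenvector is (0, 1).
General solution: K_1e^(3t)(1,-1) + K_2e^(t)(0,1).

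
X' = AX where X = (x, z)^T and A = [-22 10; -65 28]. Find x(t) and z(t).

x(t) = C_1e^(3t)sin(5t) + C_1e^(3t)cos(5t) + C_2e^(3t)sin(5t) - C_2e^(3t)cos(5t), z(t) = 2C_1e^(3t)sin(5t) + 3C_1e^(3t)cos(5t) + 3C_2e^(3t)sin(5t) - 2C_2e^(3t)cos(5t)

Coefficient matrix A = [[-22, 10], [-65, 28]].
Characteristic polynomial det(A - λI) = λ^2 - 6λ + 34 = 0.
Eigenvalues λ = 3 ± 5i (complex conjugate pair).
For λ=3+5i: an eigenvector is (1,3) - i(1,2) = (1 - i, 3 - 2i).
A real fundamental pair from Re and Im of e^((3+5i)t)v: X_1 = e^(3t)(cos(5t)·(1,3) + sin(5t)·(1,2)), X_2 = e^(3t)(sin(5t)·(1,3) - cos(5t)·(1,2)).
General solution: C_1X_1 + C_2X_2.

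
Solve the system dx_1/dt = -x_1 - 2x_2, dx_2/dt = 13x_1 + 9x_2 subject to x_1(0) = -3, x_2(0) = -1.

x_1(t) = 17e^(4t)sin(t) - 3e^(4t)cos(t), x_2(t) = -44e^(4t)sin(t) - e^(4t)cos(t)

Coefficient matrix A = [[-1, -2], [13, 9]].
Characteristic polynomial det(A - λI) = λ^2 - 8λ + 17 = 0.
Eigenvalues λ = 4 ± i (complex conjugate pair).
For λ=4+i: an eigenvector is (-1,2) - i(1,-3) = (-1 - i, 2 + 3i).
A real fundamental pair from Re and Im of e^((4+i)t)v: X_1 = e^(4t)(cos(t)·(-1,2) + sin(t)·(1,-3)), X_2 = e^(4t)(sin(t)·(-1,2) - cos(t)·(1,-3)).
General solution: K_1X_1 + K_2X_2.
Applying x_1(0)=-3, x_2(0)=-1 gives K_1=10, K_2=-7.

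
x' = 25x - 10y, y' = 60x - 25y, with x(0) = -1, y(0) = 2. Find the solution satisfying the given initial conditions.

Coefficient matrix A = [[25, -10], [60, -25]].
Characteristic polynomial det(A - λI) = λ^2 - 25 = 0.
Eigenvalues λ = 5, -5.
For λ=5: (A-λI) row 1 is [20, -10], so an eigenvector is (-1, -2).
For λ=-5: (A-λI) row 1 is [30, -10], so an eigenvector is (1, 3).
General solution: K_1e^(5t)(-1,-2) + K_2e^(-5t)(1,3).
Applying x(0)=-1, y(0)=2 gives K_1=5, K_2=4.

x(t) = -5e^(5t) + 4e^(-5t), y(t) = -10e^(5t) + 12e^(-5t)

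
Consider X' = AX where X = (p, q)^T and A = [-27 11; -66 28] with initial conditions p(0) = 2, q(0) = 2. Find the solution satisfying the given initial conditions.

Coefficient matrix A = [[-27, 11], [-66, 28]].
Characteristic polynomial det(A - λI) = λ^2 - λ - 30 = 0.
Eigenvalues λ = -5, 6.
For λ=-5: (A-λI) row 1 is [-22, 11], so an eigenvector is (1, 2).
For λ=6: (A-λI) row 1 is [-33, 11], so an eigenvector is (1, 3).
General solution: K_1e^(-5t)(1,2) + K_2e^(6t)(1,3).
Applying p(0)=2, q(0)=2 gives K_1=4, K_2=-2.

p(t) = -2e^(6t) + 4e^(-5t), q(t) = -6e^(6t) + 8e^(-5t)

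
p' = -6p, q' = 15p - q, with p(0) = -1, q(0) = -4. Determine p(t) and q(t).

p(t) = -e^(-6t), q(t) = -7e^(-t) + 3e^(-6t)

Coefficient matrix A = [[-6, 0], [15, -1]].
Characteristic polynomial det(A - λI) = λ^2 + 7λ + 6 = 0.
Eigenvalues λ = -6, -1.
For λ=-6: (A-λI) row 2 is [15, 5], so an eigenvector is (1, -3).
For λ=-1: (A-λI) row 1 is [-5, 0], so an eigenvector is (0, 1).
General solution: C_1e^(-6t)(1,-3) + C_2e^(-t)(0,1).
Applying p(0)=-1, q(0)=-4 gives C_1=-1, C_2=-7.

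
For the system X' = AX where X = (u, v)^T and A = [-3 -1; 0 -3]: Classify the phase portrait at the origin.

A = [[-3,-1],[0,-3]]; det(A-λI) = λ^2 + 6λ + 9.
repeated λ = -3 with a single eigenvector.

stable improper node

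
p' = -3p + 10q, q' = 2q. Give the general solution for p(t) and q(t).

Coefficient matrix A = [[-3, 10], [0, 2]].
Characteristic polynomial det(A - λI) = λ^2 + λ - 6 = 0.
Eigenvalues λ = -3, 2.
For λ=-3: (A-λI) row 1 is [0, 10], so an eigenvector is (-1, 0).
For λ=2: (A-λI) row 1 is [-5, 10], so an eigenvector is (2, 1).
General solution: K_1e^(-3t)(-1,0) + K_2e^(2t)(2,1).

p(t) = -K_1e^(-3t) + 2K_2e^(2t), q(t) = K_2e^(2t)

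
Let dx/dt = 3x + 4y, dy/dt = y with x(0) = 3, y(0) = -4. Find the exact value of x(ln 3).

A = [[3,4],[0,1]]; eigenvalues λ = 3, 1.
Eigenvectors: (1,0) for λ=3, (2,-1) for λ=1.
From the initial condition, c_1 = -5, c_2 = 4.
x(ln 3) = (-5)(3^3)(1) + (4)(3^1)(2) = -111.

-111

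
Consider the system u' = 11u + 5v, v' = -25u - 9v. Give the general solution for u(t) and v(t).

Coefficient matrix A = [[11, 5], [-25, -9]].
Characteristic polynomial det(A - λI) = λ^2 - 2λ + 26 = 0.
Eigenvalues λ = 1 ± 5i (complex conjugate pair).
For λ=1+5i: an eigenvector is (-1,2) - i(0,1) = (-1, 2 - i).
A real fundamental pair from Re and Im of e^((1+5i)t)v: X_1 = e^(t)(cos(5t)·(-1,2) + sin(5t)·(0,1)), X_2 = e^(t)(sin(5t)·(-1,2) - cos(5t)·(0,1)).
General solution: C_1X_1 + C_2X_2.

u(t) = -C_1e^(t)cos(5t) - C_2e^(t)sin(5t), v(t) = C_1e^(t)sin(5t) + 2C_1e^(t)cos(5t) + 2C_2e^(t)sin(5t) - C_2e^(t)cos(5t)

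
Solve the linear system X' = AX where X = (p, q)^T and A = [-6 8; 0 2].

p(t) = C_1e^(-6t) - C_2e^(2t), q(t) = -C_2e^(2t)

Coefficient matrix A = [[-6, 8], [0, 2]].
Characteristic polynomial det(A - λI) = λ^2 + 4λ - 12 = 0.
Eigenvalues λ = -6, 2.
For λ=-6: (A-λI) row 1 is [0, 8], so an eigenvector is (1, 0).
For λ=2: (A-λI) row 1 is [-8, 8], so an eigenvector is (-1, -1).
General solution: C_1e^(-6t)(1,0) + C_2e^(2t)(-1,-1).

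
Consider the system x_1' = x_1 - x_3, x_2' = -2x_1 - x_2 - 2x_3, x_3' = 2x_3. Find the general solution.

Coefficient matrix A = [[1, 0, -1], [-2, -1, -2], [0, 0, 2]].
det(A - λI) = 0 gives eigenvalues λ = 1, 2, -1.
For λ=1: eigenvector (1,-1,0).
For λ=2: eigenvector (-1,0,1).
For λ=-1: eigenvector (0,1,0).
General solution: K_1e^(t)(1,-1,0) + K_2e^(2t)(-1,0,1) + K_3e^(-t)(0,1,0).

x_1(t) = K_1e^(t) - K_2e^(2t), x_2(t) = -K_1e^(t) + K_3e^(-t), x_3(t) = K_2e^(2t)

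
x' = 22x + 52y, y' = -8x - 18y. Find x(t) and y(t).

Coefficient matrix A = [[22, 52], [-8, -18]].
Characteristic polynomial det(A - λI) = λ^2 - 4λ + 20 = 0.
Eigenvalues λ = 2 ± 4i (complex conjugate pair).
For λ=2+4i: an eigenvector is (-2,1) - i(3,-1) = (-2 - 3i, 1 + i).
A real fundamental pair from Re and Im of e^((2+4i)t)v: X_1 = e^(2t)(cos(4t)·(-2,1) + sin(4t)·(3,-1)), X_2 = e^(2t)(sin(4t)·(-2,1) - cos(4t)·(3,-1)).
General solution: K_1X_1 + K_2X_2.

x(t) = 3K_1e^(2t)sin(4t) - 2K_1e^(2t)cos(4t) - 2K_2e^(2t)sin(4t) - 3K_2e^(2t)cos(4t), y(t) = -K_1e^(2t)sin(4t) + K_1e^(2t)cos(4t) + K_2e^(2t)sin(4t) + K_2e^(2t)cos(4t)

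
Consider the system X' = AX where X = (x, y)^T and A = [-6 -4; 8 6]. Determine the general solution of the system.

Coefficient matrix A = [[-6, -4], [8, 6]].
Characteristic polynomial det(A - λI) = λ^2 - 4 = 0.
Eigenvalues λ = 2, -2.
For λ=2: (A-λI) row 1 is [-8, -4], so an eigenvector is (-1, 2).
For λ=-2: (A-λI) row 1 is [-4, -4], so an eigenvector is (1, -1).
General solution: C_1e^(2t)(-1,2) + C_2e^(-2t)(1,-1).

x(t) = -C_1e^(2t) + C_2e^(-2t), y(t) = 2C_1e^(2t) - C_2e^(-2t)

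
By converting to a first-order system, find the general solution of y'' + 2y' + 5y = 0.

y(t) = c_1e^(-t)cos(2t) + c_2e^(-t)sin(2t)

Let x_1 = y, x_2 = y'. Then x_1' = x_2 and x_2' = -5x_1 - 2x_2.
A = [[0,1],[-5,-2]]; det(A-λI) = λ^2 + 2λ + 5.
Eigenvalues λ = -1 ± 2i.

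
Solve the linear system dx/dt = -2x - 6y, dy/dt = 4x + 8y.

Coefficient matrix A = [[-2, -6], [4, 8]].
Characteristic polynomial det(A - λI) = λ^2 - 6λ + 8 = 0.
Eigenvalues λ = 2, 4.
For λ=2: (A-λI) row 1 is [-4, -6], so an eigenvector is (3, -2).
For λ=4: (A-λI) row 1 is [-6, -6], so an eigenvector is (1, -1).
General solution: K_1e^(2t)(3,-2) + K_2e^(4t)(1,-1).

x(t) = 3K_1e^(2t) + K_2e^(4t), y(t) = -2K_1e^(2t) - K_2e^(4t)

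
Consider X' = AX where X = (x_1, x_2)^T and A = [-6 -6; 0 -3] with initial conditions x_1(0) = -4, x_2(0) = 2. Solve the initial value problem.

x_1(t) = -4e^(-3t), x_2(t) = 2e^(-3t)

Coefficient matrix A = [[-6, -6], [0, -3]].
Characteristic polynomial det(A - λI) = λ^2 + 9λ + 18 = 0.
Eigenvalues λ = -6, -3.
For λ=-6: (A-λI) row 1 is [0, -6], so an eigenvector is (1, 0).
For λ=-3: (A-λI) row 1 is [-3, -6], so an eigenvector is (-2, 1).
General solution: C_1e^(-6t)(1,0) + C_2e^(-3t)(-2,1).
Applying x_1(0)=-4, x_2(0)=2 gives C_1=0, C_2=2.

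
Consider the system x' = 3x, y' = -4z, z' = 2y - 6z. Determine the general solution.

Coefficient matrix A = [[3, 0, 0], [0, 0, -4], [0, 2, -6]].
det(A - λI) = 0 gives eigenvalues λ = 3, -4, -2.
For λ=3: eigenvector (1,0,0).
For λ=-4: eigenvector (0,-1,-1).
For λ=-2: eigenvector (0,2,1).
General solution: K_1e^(3t)(1,0,0) + K_2e^(-4t)(0,-1,-1) + K_3e^(-2t)(0,2,1).

x(t) = K_1e^(3t), y(t) = -K_2e^(-4t) + 2K_3e^(-2t), z(t) = -K_2e^(-4t) + K_3e^(-2t)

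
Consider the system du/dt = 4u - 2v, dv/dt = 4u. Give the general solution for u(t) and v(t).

Coefficient matrix A = [[4, -2], [4, 0]].
Characteristic polynomial det(A - λI) = λ^2 - 4λ + 8 = 0.
Eigenvalues λ = 2 ± 2i (complex conjugate pair).
For λ=2+2i: an eigenvector is (0,-1) - i(1,1) = (0 - i, -1 - i).
A real fundamental pair from Re and Im of e^((2+2i)t)v: X_1 = e^(2t)(cos(2t)·(0,-1) + sin(2t)·(1,1)), X_2 = e^(2t)(sin(2t)·(0,-1) - cos(2t)·(1,1)).
General solution: C_1X_1 + C_2X_2.

u(t) = C_1e^(2t)sin(2t) - C_2e^(2t)cos(2t), v(t) = C_1e^(2t)sin(2t) - C_1e^(2t)cos(2t) - C_2e^(2t)sin(2t) - C_2e^(2t)cos(2t)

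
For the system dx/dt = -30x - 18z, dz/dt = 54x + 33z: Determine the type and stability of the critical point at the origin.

A = [[-30,-18],[54,33]]; det(A-λI) = λ^2 - 3λ - 18.
λ = -3, 6: opposite signs.

saddle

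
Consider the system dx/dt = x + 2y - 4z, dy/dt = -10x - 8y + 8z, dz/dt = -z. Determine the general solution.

Coefficient matrix A = [[1, 2, -4], [-10, -8, 8], [0, 0, -1]].
det(A - λI) = 0 gives eigenvalues λ = -1, -4, -3.
For λ=-1: eigenvector (-2,4,1).
For λ=-4: eigenvector (-2,5,0).
For λ=-3: eigenvector (1,-2,0).
General solution: K_1e^(-t)(-2,4,1) + K_2e^(-4t)(-2,5,0) + K_3e^(-3t)(1,-2,0).

x(t) = -2K_1e^(-t) - 2K_2e^(-4t) + K_3e^(-3t), y(t) = 4K_1e^(-t) + 5K_2e^(-4t) - 2K_3e^(-3t), z(t) = K_1e^(-t)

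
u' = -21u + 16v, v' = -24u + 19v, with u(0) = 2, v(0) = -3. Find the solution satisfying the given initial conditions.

u(t) = -10e^(3t) + 12e^(-5t), v(t) = -15e^(3t) + 12e^(-5t)

Coefficient matrix A = [[-21, 16], [-24, 19]].
Characteristic polynomial det(A - λI) = λ^2 + 2λ - 15 = 0.
Eigenvalues λ = 3, -5.
For λ=3: (A-λI) row 1 is [-24, 16], so an eigenvector is (-2, -3).
For λ=-5: (A-λI) row 1 is [-16, 16], so an eigenvector is (1, 1).
General solution: C_1e^(3t)(-2,-3) + C_2e^(-5t)(1,1).
Applying u(0)=2, v(0)=-3 gives C_1=5, C_2=12.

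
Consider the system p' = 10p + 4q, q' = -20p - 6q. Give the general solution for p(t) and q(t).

Coefficient matrix A = [[10, 4], [-20, -6]].
Characteristic polynomial det(A - λI) = λ^2 - 4λ + 20 = 0.
Eigenvalues λ = 2 ± 4i (complex conjugate pair).
For λ=2+4i: an eigenvector is (0,1) - i(1,-2) = (0 - i, 1 + 2i).
A real fundamental pair from Re and Im of e^((2+4i)t)v: X_1 = e^(2t)(cos(4t)·(0,1) + sin(4t)·(1,-2)), X_2 = e^(2t)(sin(4t)·(0,1) - cos(4t)·(1,-2)).
General solution: C_1X_1 + C_2X_2.

p(t) = C_1e^(2t)sin(4t) - C_2e^(2t)cos(4t), q(t) = -2C_1e^(2t)sin(4t) + C_1e^(2t)cos(4t) + C_2e^(2t)sin(4t) + 2C_2e^(2t)cos(4t)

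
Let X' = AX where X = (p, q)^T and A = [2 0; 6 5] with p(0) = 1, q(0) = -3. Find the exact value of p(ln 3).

9

A = [[2,0],[6,5]]; eigenvalues λ = 2, 5.
Eigenvectors: (1,-2) for λ=2, (0,-1) for λ=5.
From the initial condition, c_1 = 1, c_2 = 1.
p(ln 3) = (1)(3^2)(1) + (1)(3^5)(0) = 9.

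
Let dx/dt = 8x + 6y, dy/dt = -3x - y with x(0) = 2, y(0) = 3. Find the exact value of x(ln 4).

10112

A = [[8,6],[-3,-1]]; eigenvalues λ = 2, 5.
Eigenvectors: (-1,1) for λ=2, (2,-1) for λ=5.
From the initial condition, c_1 = 8, c_2 = 5.
x(ln 4) = (8)(4^2)(-1) + (5)(4^5)(2) = 10112.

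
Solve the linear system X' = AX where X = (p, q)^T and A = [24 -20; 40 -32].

p(t) = 2c_1e^(-4t)sin(4t) + c_1e^(-4t)cos(4t) + c_2e^(-4t)sin(4t) - 2c_2e^(-4t)cos(4t), q(t) = 3c_1e^(-4t)sin(4t) + c_1e^(-4t)cos(4t) + c_2e^(-4t)sin(4t) - 3c_2e^(-4t)cos(4t)

Coefficient matrix A = [[24, -20], [40, -32]].
Characteristic polynomial det(A - λI) = λ^2 + 8λ + 32 = 0.
Eigenvalues λ = -4 ± 4i (complex conjugate pair).
For λ=-4+4i: an eigenvector is (1,1) - i(2,3) = (1 - 2i, 1 - 3i).
A real fundamental pair from Re and Im of e^((-4+4i)t)v: X_1 = e^(-4t)(cos(4t)·(1,1) + sin(4t)·(2,3)), X_2 = e^(-4t)(sin(4t)·(1,1) - cos(4t)·(2,3)).
General solution: c_1X_1 + c_2X_2.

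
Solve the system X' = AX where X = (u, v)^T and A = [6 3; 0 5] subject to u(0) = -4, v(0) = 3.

u(t) = 5e^(6t) - 9e^(5t), v(t) = 3e^(5t)

Coefficient matrix A = [[6, 3], [0, 5]].
Characteristic polynomial det(A - λI) = λ^2 - 11λ + 30 = 0.
Eigenvalues λ = 5, 6.
For λ=5: (A-λI) row 1 is [1, 3], so an eigenvector is (-3, 1).
For λ=6: (A-λI) row 1 is [0, 3], so an eigenvector is (1, 0).
General solution: K_1e^(5t)(-3,1) + K_2e^(6t)(1,0).
Applying u(0)=-4, v(0)=3 gives K_1=3, K_2=5.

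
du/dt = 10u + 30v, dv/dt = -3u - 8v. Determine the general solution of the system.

u(t) = -C_1e^(t)sin(3t) + 3C_1e^(t)cos(3t) + 3C_2e^(t)sin(3t) + C_2e^(t)cos(3t), v(t) = -C_1e^(t)cos(3t) - C_2e^(t)sin(3t)

Coefficient matrix A = [[10, 30], [-3, -8]].
Characteristic polynomial det(A - λI) = λ^2 - 2λ + 10 = 0.
Eigenvalues λ = 1 ± 3i (complex conjugate pair).
For λ=1+3i: an eigenvector is (3,-1) - i(-1,0) = (3 + i, -1).
A real fundamental pair from Re and Im of e^((1+3i)t)v: X_1 = e^(t)(cos(3t)·(3,-1) + sin(3t)·(-1,0)), X_2 = e^(t)(sin(3t)·(3,-1) - cos(3t)·(-1,0)).
General solution: C_1X_1 + C_2X_2.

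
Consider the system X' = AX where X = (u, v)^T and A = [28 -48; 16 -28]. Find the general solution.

Coefficient matrix A = [[28, -48], [16, -28]].
Characteristic polynomial det(A - λI) = λ^2 - 16 = 0.
Eigenvalues λ = -4, 4.
For λ=-4: (A-λI) row 1 is [32, -48], so an eigenvector is (3, 2).
For λ=4: (A-λI) row 1 is [24, -48], so an eigenvector is (2, 1).
General solution: c_1e^(-4t)(3,2) + c_2e^(4t)(2,1).

u(t) = 3c_1e^(-4t) + 2c_2e^(4t), v(t) = 2c_1e^(-4t) + c_2e^(4t)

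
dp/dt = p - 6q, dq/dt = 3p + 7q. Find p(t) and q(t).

Coefficient matrix A = [[1, -6], [3, 7]].
Characteristic polynomial det(A - λI) = λ^2 - 8λ + 25 = 0.
Eigenvalues λ = 4 ± 3i (complex conjugate pair).
For λ=4+3i: an eigenvector is (-1,1) - i(-1,0) = (-1 + i, 1).
A real fundamental pair from Re and Im of e^((4+3i)t)v: X_1 = e^(4t)(cos(3t)·(-1,1) + sin(3t)·(-1,0)), X_2 = e^(4t)(sin(3t)·(-1,1) - cos(3t)·(-1,0)).
General solution: K_1X_1 + K_2X_2.

p(t) = -K_1e^(4t)sin(3t) - K_1e^(4t)cos(3t) - K_2e^(4t)sin(3t) + K_2e^(4t)cos(3t), q(t) = K_1e^(4t)cos(3t) + K_2e^(4t)sin(3t)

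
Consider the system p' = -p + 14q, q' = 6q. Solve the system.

p(t) = -c_1e^(-t) + 2c_2e^(6t), q(t) = c_2e^(6t)

Coefficient matrix A = [[-1, 14], [0, 6]].
Characteristic polynomial det(A - λI) = λ^2 - 5λ - 6 = 0.
Eigenvalues λ = -1, 6.
For λ=-1: (A-λI) row 1 is [0, 14], so an eigenvector is (-1, 0).
For λ=6: (A-λI) row 1 is [-7, 14], so an eigenvector is (2, 1).
General solution: c_1e^(-t)(-1,0) + c_2e^(6t)(2,1).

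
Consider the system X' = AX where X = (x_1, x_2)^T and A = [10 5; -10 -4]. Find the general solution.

x_1(t) = -c_1e^(3t)sin(t) + 2c_1e^(3t)cos(t) + 2c_2e^(3t)sin(t) + c_2e^(3t)cos(t), x_2(t) = c_1e^(3t)sin(t) - 3c_1e^(3t)cos(t) - 3c_2e^(3t)sin(t) - c_2e^(3t)cos(t)

Coefficient matrix A = [[10, 5], [-10, -4]].
Characteristic polynomial det(A - λI) = λ^2 - 6λ + 10 = 0.
Eigenvalues λ = 3 ± i (complex conjugate pair).
For λ=3+i: an eigenvector is (2,-3) - i(-1,1) = (2 + i, -3 - i).
A real fundamental pair from Re and Im of e^((3+i)t)v: X_1 = e^(3t)(cos(t)·(2,-3) + sin(t)·(-1,1)), X_2 = e^(3t)(sin(t)·(2,-3) - cos(t)·(-1,1)).
General solution: c_1X_1 + c_2X_2.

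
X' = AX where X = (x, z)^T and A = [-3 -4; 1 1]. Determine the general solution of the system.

x(t) = 2c_1e^(-t) + 2c_2te^(-t) + 3c_2e^(-t), z(t) = -c_1e^(-t) - c_2te^(-t) - 2c_2e^(-t)

Coefficient matrix A = [[-3, -4], [1, 1]].
Characteristic polynomial det(A - λI) = λ^2 + 2λ + 1 = 0.
Single eigenvalue λ = -1 with algebraic multiplicity 2.
Eigenvector v = (2,-1); generalized eigenvector w with (A-λI)w=v is (3,-2).
General solution: e^(-t)[c_1·v + c_2·(t·v + w)].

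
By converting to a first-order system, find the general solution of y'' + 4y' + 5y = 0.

y(t) = K_1e^(-2t)cos(t) + K_2e^(-2t)sin(t)

Let x_1 = y, x_2 = y'. Then x_1' = x_2 and x_2' = -5x_1 - 4x_2.
A = [[0,1],[-5,-4]]; det(A-λI) = λ^2 + 4λ + 5.
Eigenvalues λ = -2 ± i.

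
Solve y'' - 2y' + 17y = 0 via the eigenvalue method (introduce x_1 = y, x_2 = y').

Let x_1 = y, x_2 = y'. Then x_1' = x_2 and x_2' = -17x_1 + 2x_2.
A = [[0,1],[-17,2]]; det(A-λI) = λ^2 - 2λ + 17.
Eigenvalues λ = 1 ± 4i.

y(t) = K_1e^(t)cos(4t) + K_2e^(t)sin(4t)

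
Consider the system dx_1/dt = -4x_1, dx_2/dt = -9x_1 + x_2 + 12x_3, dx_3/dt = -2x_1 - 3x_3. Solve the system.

x_1(t) = c_3e^(-4t), x_2(t) = 3c_1e^(-3t) + c_2e^(t) - 3c_3e^(-4t), x_3(t) = -c_1e^(-3t) + 2c_3e^(-4t)

Coefficient matrix A = [[-4, 0, 0], [-9, 1, 12], [-2, 0, -3]].
det(A - λI) = 0 gives eigenvalues λ = -3, 1, -4.
For λ=-3: eigenvector (0,3,-1).
For λ=1: eigenvector (0,1,0).
For λ=-4: eigenvector (1,-3,2).
General solution: c_1e^(-3t)(0,3,-1) + c_2e^(t)(0,1,0) + c_3e^(-4t)(1,-3,2).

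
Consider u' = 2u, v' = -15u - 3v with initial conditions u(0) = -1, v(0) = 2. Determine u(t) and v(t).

Coefficient matrix A = [[2, 0], [-15, -3]].
Characteristic polynomial det(A - λI) = λ^2 + λ - 6 = 0.
Eigenvalues λ = 2, -3.
For λ=2: (A-λI) row 2 is [-15, -5], so an eigenvector is (1, -3).
For λ=-3: (A-λI) row 1 is [5, 0], so an eigenvector is (0, 1).
General solution: C_1e^(2t)(1,-3) + C_2e^(-3t)(0,1).
Applying u(0)=-1, v(0)=2 gives C_1=-1, C_2=-1.

u(t) = -e^(2t), v(t) = 3e^(2t) - e^(-3t)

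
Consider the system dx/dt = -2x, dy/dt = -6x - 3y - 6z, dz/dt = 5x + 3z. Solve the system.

Coefficient matrix A = [[-2, 0, 0], [-6, -3, -6], [5, 0, 3]].
det(A - λI) = 0 gives eigenvalues λ = -2, -3, 3.
For λ=-2: eigenvector (1,0,-1).
For λ=-3: eigenvector (0,1,0).
For λ=3: eigenvector (0,-1,1).
General solution: c_1e^(-2t)(1,0,-1) + c_2e^(-3t)(0,1,0) + c_3e^(3t)(0,-1,1).

x(t) = c_1e^(-2t), y(t) = c_2e^(-3t) - c_3e^(3t), z(t) = -c_1e^(-2t) + c_3e^(3t)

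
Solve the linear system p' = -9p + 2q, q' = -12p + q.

p(t) = C_1e^(-5t) + C_2e^(-3t), q(t) = 2C_1e^(-5t) + 3C_2e^(-3t)

Coefficient matrix A = [[-9, 2], [-12, 1]].
Characteristic polynomial det(A - λI) = λ^2 + 8λ + 15 = 0.
Eigenvalues λ = -5, -3.
For λ=-5: (A-λI) row 1 is [-4, 2], so an eigenvector is (1, 2).
For λ=-3: (A-λI) row 1 is [-6, 2], so an eigenvector is (1, 3).
General solution: C_1e^(-5t)(1,2) + C_2e^(-3t)(1,3).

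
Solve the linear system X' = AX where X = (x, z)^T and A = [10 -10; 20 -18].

Coefficient matrix A = [[10, -10], [20, -18]].
Characteristic polynomial det(A - λI) = λ^2 + 8λ + 20 = 0.
Eigenvalues λ = -4 ± 2i (complex conjugate pair).
For λ=-4+2i: an eigenvector is (-2,-3) - i(1,1) = (-2 - i, -3 - i).
A real fundamental pair from Re and Im of e^((-4+2i)t)v: X_1 = e^(-4t)(cos(2t)·(-2,-3) + sin(2t)·(1,1)), X_2 = e^(-4t)(sin(2t)·(-2,-3) - cos(2t)·(1,1)).
General solution: c_1X_1 + c_2X_2.

x(t) = c_1e^(-4t)sin(2t) - 2c_1e^(-4t)cos(2t) - 2c_2e^(-4t)sin(2t) - c_2e^(-4t)cos(2t), z(t) = c_1e^(-4t)sin(2t) - 3c_1e^(-4t)cos(2t) - 3c_2e^(-4t)sin(2t) - c_2e^(-4t)cos(2t)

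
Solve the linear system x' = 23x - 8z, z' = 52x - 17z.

x(t) = -K_1e^(3t)sin(4t) - K_1e^(3t)cos(4t) - K_2e^(3t)sin(4t) + K_2e^(3t)cos(4t), z(t) = -3K_1e^(3t)sin(4t) - 2K_1e^(3t)cos(4t) - 2K_2e^(3t)sin(4t) + 3K_2e^(3t)cos(4t)

Coefficient matrix A = [[23, -8], [52, -17]].
Characteristic polynomial det(A - λI) = λ^2 - 6λ + 25 = 0.
Eigenvalues λ = 3 ± 4i (complex conjugate pair).
For λ=3+4i: an eigenvector is (-1,-2) - i(-1,-3) = (-1 + i, -2 + 3i).
A real fundamental pair from Re and Im of e^((3+4i)t)v: X_1 = e^(3t)(cos(4t)·(-1,-2) + sin(4t)·(-1,-3)), X_2 = e^(3t)(sin(4t)·(-1,-2) - cos(4t)·(-1,-3)).
General solution: K_1X_1 + K_2X_2.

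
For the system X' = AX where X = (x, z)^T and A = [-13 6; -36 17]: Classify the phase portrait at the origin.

saddle

A = [[-13,6],[-36,17]]; det(A-λI) = λ^2 - 4λ - 5.
λ = 5, -1: opposite signs.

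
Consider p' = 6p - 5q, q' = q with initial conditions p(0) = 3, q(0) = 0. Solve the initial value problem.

p(t) = 3e^(6t), q(t) = 0

Coefficient matrix A = [[6, -5], [0, 1]].
Characteristic polynomial det(A - λI) = λ^2 - 7λ + 6 = 0.
Eigenvalues λ = 6, 1.
For λ=6: (A-λI) row 1 is [0, -5], so an eigenvector is (1, 0).
For λ=1: (A-λI) row 1 is [5, -5], so an eigenvector is (-1, -1).
General solution: K_1e^(6t)(1,0) + K_2e^(t)(-1,-1).
Applying p(0)=3, q(0)=0 gives K_1=3, K_2=0.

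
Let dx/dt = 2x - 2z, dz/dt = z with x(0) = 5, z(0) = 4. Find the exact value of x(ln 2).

4

A = [[2,-2],[0,1]]; eigenvalues λ = 1, 2.
Eigenvectors: (2,1) for λ=1, (1,0) for λ=2.
From the initial condition, c_1 = 4, c_2 = -3.
x(ln 2) = (4)(2^1)(2) + (-3)(2^2)(1) = 4.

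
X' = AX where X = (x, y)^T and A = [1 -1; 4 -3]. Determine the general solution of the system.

x(t) = -K_1e^(-t) - K_2te^(-t), y(t) = -2K_1e^(-t) - 2K_2te^(-t) + K_2e^(-t)

Coefficient matrix A = [[1, -1], [4, -3]].
Characteristic polynomial det(A - λI) = λ^2 + 2λ + 1 = 0.
Single eigenvalue λ = -1 with algebraic multiplicity 2.
Eigenvector v = (-1,-2); generalized eigenvector w with (A-λI)w=v is (0,1).
General solution: e^(-t)[K_1·v + K_2·(t·v + w)].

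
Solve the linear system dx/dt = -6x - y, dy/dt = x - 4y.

Coefficient matrix A = [[-6, -1], [1, -4]].
Characteristic polynomial det(A - λI) = λ^2 + 10λ + 25 = 0.
Single eigenvalue λ = -5 with algebraic multiplicity 2.
Eigenvector v = (1,-1); generalized eigenvector w with (A-λI)w=v is (2,-3).
General solution: e^(-5t)[C_1·v + C_2·(t·v + w)].

x(t) = C_1e^(-5t) + C_2te^(-5t) + 2C_2e^(-5t), y(t) = -C_1e^(-5t) - C_2te^(-5t) - 3C_2e^(-5t)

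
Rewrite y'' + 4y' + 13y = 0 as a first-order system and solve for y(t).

Let x_1 = y, x_2 = y'. Then x_1' = x_2 and x_2' = -13x_1 - 4x_2.
A = [[0,1],[-13,-4]]; det(A-λI) = λ^2 + 4λ + 13.
Eigenvalues λ = -2 ± 3i.

y(t) = K_1e^(-2t)cos(3t) + K_2e^(-2t)sin(3t)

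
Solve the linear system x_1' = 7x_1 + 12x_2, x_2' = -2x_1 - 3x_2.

x_1(t) = 2c_1e^(t) + 3c_2e^(3t), x_2(t) = -c_1e^(t) - c_2e^(3t)

Coefficient matrix A = [[7, 12], [-2, -3]].
Characteristic polynomial det(A - λI) = λ^2 - 4λ + 3 = 0.
Eigenvalues λ = 1, 3.
For λ=1: (A-λI) row 1 is [6, 12], so an eigenvector is (2, -1).
For λ=3: (A-λI) row 1 is [4, 12], so an eigenvector is (3, -1).
General solution: c_1e^(t)(2,-1) + c_2e^(3t)(3,-1).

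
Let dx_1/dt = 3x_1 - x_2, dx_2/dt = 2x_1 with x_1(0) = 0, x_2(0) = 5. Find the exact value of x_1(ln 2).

-10

A = [[3,-1],[2,0]]; eigenvalues λ = 1, 2.
Eigenvectors: (-1,-2) for λ=1, (1,1) for λ=2.
From the initial condition, c_1 = -5, c_2 = -5.
x_1(ln 2) = (-5)(2^1)(-1) + (-5)(2^2)(1) = -10.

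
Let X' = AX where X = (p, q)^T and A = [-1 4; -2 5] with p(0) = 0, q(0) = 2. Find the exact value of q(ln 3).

A = [[-1,4],[-2,5]]; eigenvalues λ = 3, 1.
Eigenvectors: (1,1) for λ=3, (-2,-1) for λ=1.
From the initial condition, c_1 = 4, c_2 = 2.
q(ln 3) = (4)(3^3)(1) + (2)(3^1)(-1) = 102.

102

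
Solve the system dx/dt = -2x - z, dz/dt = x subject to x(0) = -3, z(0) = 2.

x(t) = te^(-t) - 3e^(-t), z(t) = -te^(-t) + 2e^(-t)

Coefficient matrix A = [[-2, -1], [1, 0]].
Characteristic polynomial det(A - λI) = λ^2 + 2λ + 1 = 0.
Single eigenvalue λ = -1 with algebraic multiplicity 2.
Eigenvector v = (-1,1); generalized eigenvector w with (A-λI)w=v is (3,-2).
General solution: e^(-t)[C_1·v + C_2·(t·v + w)].
Applying x(0)=-3, z(0)=2 gives C_1=0, C_2=-1.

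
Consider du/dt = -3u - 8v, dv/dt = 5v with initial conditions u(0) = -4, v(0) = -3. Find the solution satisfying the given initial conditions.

Coefficient matrix A = [[-3, -8], [0, 5]].
Characteristic polynomial det(A - λI) = λ^2 - 2λ - 15 = 0.
Eigenvalues λ = -3, 5.
For λ=-3: (A-λI) row 1 is [0, -8], so an eigenvector is (-1, 0).
For λ=5: (A-λI) row 1 is [-8, -8], so an eigenvector is (1, -1).
General solution: c_1e^(-3t)(-1,0) + c_2e^(5t)(1,-1).
Applying u(0)=-4, v(0)=-3 gives c_1=7, c_2=3.

u(t) = 3e^(5t) - 7e^(-3t), v(t) = -3e^(5t)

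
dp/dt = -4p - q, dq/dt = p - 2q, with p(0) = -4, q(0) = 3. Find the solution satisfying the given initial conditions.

Coefficient matrix A = [[-4, -1], [1, -2]].
Characteristic polynomial det(A - λI) = λ^2 + 6λ + 9 = 0.
Single eigenvalue λ = -3 with algebraic multiplicity 2.
Eigenvector v = (-1,1); generalized eigenvector w with (A-λI)w=v is (2,-1).
General solution: e^(-3t)[K_1·v + K_2·(t·v + w)].
Applying p(0)=-4, q(0)=3 gives K_1=2, K_2=-1.

p(t) = te^(-3t) - 4e^(-3t), q(t) = -te^(-3t) + 3e^(-3t)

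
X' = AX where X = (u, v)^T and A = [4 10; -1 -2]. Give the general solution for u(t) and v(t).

Coefficient matrix A = [[4, 10], [-1, -2]].
Characteristic polynomial det(A - λI) = λ^2 - 2λ + 2 = 0.
Eigenvalues λ = 1 ± i (complex conjugate pair).
For λ=1+i: an eigenvector is (-3,1) - i(1,0) = (-3 - i, 1).
A real fundamental pair from Re and Im of e^((1+i)t)v: X_1 = e^(t)(cos(t)·(-3,1) + sin(t)·(1,0)), X_2 = e^(t)(sin(t)·(-3,1) - cos(t)·(1,0)).
General solution: C_1X_1 + C_2X_2.

u(t) = C_1e^(t)sin(t) - 3C_1e^(t)cos(t) - 3C_2e^(t)sin(t) - C_2e^(t)cos(t), v(t) = C_1e^(t)cos(t) + C_2e^(t)sin(t)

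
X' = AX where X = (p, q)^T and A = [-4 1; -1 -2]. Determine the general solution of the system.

p(t) = c_1e^(-3t) + c_2te^(-3t) - 3c_2e^(-3t), q(t) = c_1e^(-3t) + c_2te^(-3t) - 2c_2e^(-3t)

Coefficient matrix A = [[-4, 1], [-1, -2]].
Characteristic polynomial det(A - λI) = λ^2 + 6λ + 9 = 0.
Single eigenvalue λ = -3 with algebraic multiplicity 2.
Eigenvector v = (1,1); generalized eigenvector w with (A-λI)w=v is (-3,-2).
General solution: e^(-3t)[c_1·v + c_2·(t·v + w)].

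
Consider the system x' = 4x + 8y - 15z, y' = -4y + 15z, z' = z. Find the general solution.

Coefficient matrix A = [[4, 8, -15], [0, -4, 15], [0, 0, 1]].
det(A - λI) = 0 gives eigenvalues λ = 1, -4, 4.
For λ=1: eigenvector (-3,3,1).
For λ=-4: eigenvector (-1,1,0).
For λ=4: eigenvector (1,0,0).
General solution: K_1e^(t)(-3,3,1) + K_2e^(-4t)(-1,1,0) + K_3e^(4t)(1,0,0).

x(t) = -3K_1e^(t) - K_2e^(-4t) + K_3e^(4t), y(t) = 3K_1e^(t) + K_2e^(-4t), z(t) = K_1e^(t)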